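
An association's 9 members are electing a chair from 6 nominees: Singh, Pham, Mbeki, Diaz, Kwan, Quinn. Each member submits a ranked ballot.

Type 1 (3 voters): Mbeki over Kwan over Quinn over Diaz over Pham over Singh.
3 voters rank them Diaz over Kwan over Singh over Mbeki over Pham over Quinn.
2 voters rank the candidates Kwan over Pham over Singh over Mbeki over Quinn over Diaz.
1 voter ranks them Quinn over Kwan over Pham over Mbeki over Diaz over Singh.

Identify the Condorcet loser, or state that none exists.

Head-to-head results (9 voters):
Singh–Pham: Pham 6–3.
Singh vs Mbeki: Singh, 5–4.
Singh vs Diaz: Diaz wins 7–2.
Singh vs Kwan: 0 to 9, Kwan.
Singh vs Quinn: Singh is ranked higher on 3+2 = 5 ballots, Quinn on 4. Singh wins 5–4.
Pham vs Mbeki: Pham is ranked higher on 2+1 = 3 ballots, Mbeki on 6. Mbeki wins 6–3.
Pham vs Diaz: Diaz, 6–3.
Pham vs Kwan: Kwan, 9–0.
Pham vs Quinn: Pham wins 5–4.
Mbeki vs Diaz: Mbeki is ranked higher on 3+2+1 = 6 ballots, Diaz on 3. Mbeki wins 6–3.
Mbeki vs Kwan: 3 for Mbeki, 6 for Kwan — Kwan by 6–3.
Mbeki vs Quinn: Mbeki is ranked higher on 3+3+2 = 8 ballots, Quinn on 1. Mbeki wins 8–1.
Diaz vs Kwan: Diaz is ranked higher on 3 ballots, Kwan on 6. Kwan wins 6–3.
Diaz–Quinn: Quinn 6–3.
Kwan vs Quinn: Kwan wins 8–1.
No candidate is winless: Singh beats Mbeki; Pham beats Singh; Mbeki beats Pham; Diaz beats Singh; Kwan beats Singh; Quinn beats Diaz. There is no Condorcet loser.

none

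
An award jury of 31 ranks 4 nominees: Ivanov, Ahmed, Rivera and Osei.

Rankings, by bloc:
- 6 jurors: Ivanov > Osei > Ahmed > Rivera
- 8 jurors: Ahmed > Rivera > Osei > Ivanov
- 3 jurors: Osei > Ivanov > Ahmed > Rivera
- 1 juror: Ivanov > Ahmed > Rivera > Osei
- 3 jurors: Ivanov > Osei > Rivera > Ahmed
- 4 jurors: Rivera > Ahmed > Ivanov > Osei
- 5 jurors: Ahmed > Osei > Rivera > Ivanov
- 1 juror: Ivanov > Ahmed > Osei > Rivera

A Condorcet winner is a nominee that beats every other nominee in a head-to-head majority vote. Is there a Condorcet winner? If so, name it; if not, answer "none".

Ahmed

Pairwise majorities:
Ivanov–Ahmed: Ahmed 17–14.
Ivanov–Rivera: Rivera 17–14.
Ivanov vs Osei: Osei, 16–15.
Ahmed vs Rivera: Ahmed wins 24–7.
Ahmed vs Osei: Ahmed, 19–12.
Rivera vs Osei: Osei wins 18–13.
Ahmed wins every pairwise contest, so Ahmed is the Condorcet winner.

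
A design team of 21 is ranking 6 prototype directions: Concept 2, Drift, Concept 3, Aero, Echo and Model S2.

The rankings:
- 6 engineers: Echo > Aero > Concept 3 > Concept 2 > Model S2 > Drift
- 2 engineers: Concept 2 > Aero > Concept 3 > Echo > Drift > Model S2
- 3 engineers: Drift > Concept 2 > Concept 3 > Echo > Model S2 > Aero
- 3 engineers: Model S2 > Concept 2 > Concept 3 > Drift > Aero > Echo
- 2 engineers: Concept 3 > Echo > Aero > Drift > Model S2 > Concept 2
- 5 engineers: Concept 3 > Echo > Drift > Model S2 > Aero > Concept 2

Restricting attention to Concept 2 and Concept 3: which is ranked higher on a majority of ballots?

Ballots ranking Concept 2 above Concept 3: 2 + 3 + 3 = 8.
Ballots ranking Concept 3 above Concept 2: 21 − 8 = 13.
Concept 3 wins the head-to-head 13–8.

Concept 3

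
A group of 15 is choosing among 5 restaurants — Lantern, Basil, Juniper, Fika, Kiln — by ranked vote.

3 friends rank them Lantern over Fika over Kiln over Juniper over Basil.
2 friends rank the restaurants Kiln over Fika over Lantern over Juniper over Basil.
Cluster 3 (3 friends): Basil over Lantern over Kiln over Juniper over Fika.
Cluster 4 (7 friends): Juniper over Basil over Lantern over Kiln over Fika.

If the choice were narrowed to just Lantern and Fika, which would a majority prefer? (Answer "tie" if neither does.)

Lantern

Ballots ranking Lantern above Fika: 3 + 3 + 7 = 13.
Ballots ranking Fika above Lantern: 15 − 13 = 2.
Lantern wins the head-to-head 13–2.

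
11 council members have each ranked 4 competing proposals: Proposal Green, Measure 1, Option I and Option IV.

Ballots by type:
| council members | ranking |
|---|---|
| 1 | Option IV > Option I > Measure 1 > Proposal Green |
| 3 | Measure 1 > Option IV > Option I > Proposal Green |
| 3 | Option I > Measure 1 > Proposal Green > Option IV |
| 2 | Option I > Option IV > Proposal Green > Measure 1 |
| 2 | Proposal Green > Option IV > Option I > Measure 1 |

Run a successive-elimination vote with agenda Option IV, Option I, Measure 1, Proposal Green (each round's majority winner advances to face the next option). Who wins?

Round 1: Option IV vs Option I — 6–5, Option IV advances.
Round 2: Option IV vs Measure 1 — 5–6, Measure 1 advances.
Round 3: Measure 1 vs Proposal Green — 7–4, Measure 1 advances.
Measure 1 survives the agenda.

Measure 1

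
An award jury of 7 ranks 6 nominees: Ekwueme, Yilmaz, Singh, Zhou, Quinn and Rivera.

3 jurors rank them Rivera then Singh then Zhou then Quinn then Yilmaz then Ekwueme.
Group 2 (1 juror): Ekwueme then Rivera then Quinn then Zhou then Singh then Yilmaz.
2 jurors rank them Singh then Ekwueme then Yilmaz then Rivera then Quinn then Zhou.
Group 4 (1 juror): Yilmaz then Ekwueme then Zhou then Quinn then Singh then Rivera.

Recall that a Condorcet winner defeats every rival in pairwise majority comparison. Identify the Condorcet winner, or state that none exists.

none

Head-to-head results (7 jurors):
Ekwueme vs Yilmaz: Yilmaz, 4–3.
Ekwueme–Singh: Singh 5–2.
Ekwueme–Zhou: Ekwueme 4–3.
Ekwueme–Quinn: Ekwueme 4–3.
Ekwueme vs Rivera: Ekwueme wins 4–3.
Yilmaz vs Singh: Singh wins 6–1.
Yilmaz vs Zhou: Zhou, 4–3.
Yilmaz vs Quinn: Quinn, 4–3.
Yilmaz vs Rivera: Rivera wins 4–3.
Singh vs Zhou: Singh, 5–2.
Singh–Quinn: Singh 5–2.
Singh vs Rivera: Rivera, 4–3.
Zhou–Quinn: Zhou 4–3.
Zhou–Rivera: Rivera 6–1.
Quinn vs Rivera: Rivera wins 6–1.
No nominee is unbeaten: Ekwueme loses to Yilmaz; Yilmaz loses to Singh; Singh loses to Rivera; Zhou loses to Ekwueme; Quinn loses to Ekwueme; Rivera loses to Ekwueme. In particular Ekwueme beats Zhou beats Yilmaz beats Ekwueme is a majority cycle — no Condorcet winner exists.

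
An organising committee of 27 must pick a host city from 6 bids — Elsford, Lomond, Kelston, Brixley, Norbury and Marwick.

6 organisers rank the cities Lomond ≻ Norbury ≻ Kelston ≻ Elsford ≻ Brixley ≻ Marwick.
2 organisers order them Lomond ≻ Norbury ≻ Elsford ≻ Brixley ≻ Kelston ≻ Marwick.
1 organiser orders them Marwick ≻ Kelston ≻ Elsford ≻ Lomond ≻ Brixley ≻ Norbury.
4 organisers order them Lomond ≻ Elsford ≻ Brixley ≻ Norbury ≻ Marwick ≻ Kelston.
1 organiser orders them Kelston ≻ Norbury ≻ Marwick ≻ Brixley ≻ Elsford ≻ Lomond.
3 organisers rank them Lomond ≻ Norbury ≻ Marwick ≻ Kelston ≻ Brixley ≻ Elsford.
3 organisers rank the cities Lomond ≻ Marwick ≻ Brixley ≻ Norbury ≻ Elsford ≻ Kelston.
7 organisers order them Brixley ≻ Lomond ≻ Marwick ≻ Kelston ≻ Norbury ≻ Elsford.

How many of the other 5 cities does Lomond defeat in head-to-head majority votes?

Lomond against each rival (27 organisers):
Lomond vs Elsford: 25 to 2, Lomond.
Lomond–Kelston: Lomond 25–2.
Lomond vs Brixley: Lomond is ranked higher on 6+2+1+4+3+3 = 19 ballots, Brixley on 8. Lomond wins 19–8.
Lomond vs Norbury: 26 to 1, Lomond.
Lomond vs Marwick: 6+2+4+3+3+7 = 25 for Lomond, 2 for Marwick — Lomond by 25–2.
Lomond beats Elsford, Kelston, Brixley, Norbury, Marwick — 5 pairwise wins.

5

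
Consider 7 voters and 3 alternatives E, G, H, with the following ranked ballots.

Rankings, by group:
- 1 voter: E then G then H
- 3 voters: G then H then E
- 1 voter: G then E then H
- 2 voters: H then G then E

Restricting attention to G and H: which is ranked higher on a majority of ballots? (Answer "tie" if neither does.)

Ballots ranking G above H: 1 + 3 + 1 = 5.
Ballots ranking H above G: 7 − 5 = 2.
G wins the head-to-head 5–2.

G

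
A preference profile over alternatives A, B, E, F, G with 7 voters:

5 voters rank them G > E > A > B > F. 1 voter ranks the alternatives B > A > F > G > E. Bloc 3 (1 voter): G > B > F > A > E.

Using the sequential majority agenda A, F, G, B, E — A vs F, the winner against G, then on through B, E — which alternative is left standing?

Round 1: A vs F — 6–1, A advances.
Round 2: A vs G — 1–6, G advances.
Round 3: G vs B — 6–1, G advances.
Round 4: G vs E — 7–0, G advances.
The agenda winner is G.

G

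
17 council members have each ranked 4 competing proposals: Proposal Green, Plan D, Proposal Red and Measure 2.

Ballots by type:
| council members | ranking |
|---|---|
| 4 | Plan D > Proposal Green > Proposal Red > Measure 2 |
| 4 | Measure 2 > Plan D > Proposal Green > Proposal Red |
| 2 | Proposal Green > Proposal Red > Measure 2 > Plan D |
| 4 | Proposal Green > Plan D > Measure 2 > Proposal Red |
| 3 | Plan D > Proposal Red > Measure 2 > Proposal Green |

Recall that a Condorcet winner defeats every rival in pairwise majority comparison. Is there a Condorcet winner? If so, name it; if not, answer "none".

Plan D

Pairwise majorities:
Proposal Green vs Plan D: Plan D, 11–6.
Proposal Green vs Proposal Red: Proposal Green wins 14–3.
Proposal Green vs Measure 2: Proposal Green, 10–7.
Plan D vs Proposal Red: Plan D wins 15–2.
Plan D vs Measure 2: Plan D, 11–6.
Proposal Red–Measure 2: Proposal Red 9–8.
Plan D wins every pairwise contest, so Plan D is the Condorcet winner.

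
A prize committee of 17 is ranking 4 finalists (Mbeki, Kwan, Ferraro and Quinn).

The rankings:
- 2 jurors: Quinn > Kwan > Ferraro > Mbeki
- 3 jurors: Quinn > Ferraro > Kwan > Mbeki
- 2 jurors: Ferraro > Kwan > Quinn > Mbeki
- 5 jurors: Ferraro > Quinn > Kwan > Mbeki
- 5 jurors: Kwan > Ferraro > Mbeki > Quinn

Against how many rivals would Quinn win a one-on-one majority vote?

Quinn against each rival (17 jurors):
Quinn vs Mbeki: Quinn preferred on 2+3+2+5 = 12 ballots; Quinn wins 12–5.
Quinn vs Kwan: 10 to 7, Quinn.
Quinn–Ferraro: Ferraro 12–5.
Quinn beats Mbeki, Kwan; loses to Ferraro — 2 pairwise wins.

2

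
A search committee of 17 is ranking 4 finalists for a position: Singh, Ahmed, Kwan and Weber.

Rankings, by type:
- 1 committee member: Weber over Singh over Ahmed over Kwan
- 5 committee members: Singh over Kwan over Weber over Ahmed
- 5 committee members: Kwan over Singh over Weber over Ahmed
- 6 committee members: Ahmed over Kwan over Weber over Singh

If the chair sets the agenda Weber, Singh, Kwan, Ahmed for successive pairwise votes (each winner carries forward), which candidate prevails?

Round 1: Weber vs Singh — 7–10, Singh advances.
Round 2: Singh vs Kwan — 6–11, Kwan advances.
Round 3: Kwan vs Ahmed — 10–7, Kwan advances.
The agenda winner is Kwan.

Kwan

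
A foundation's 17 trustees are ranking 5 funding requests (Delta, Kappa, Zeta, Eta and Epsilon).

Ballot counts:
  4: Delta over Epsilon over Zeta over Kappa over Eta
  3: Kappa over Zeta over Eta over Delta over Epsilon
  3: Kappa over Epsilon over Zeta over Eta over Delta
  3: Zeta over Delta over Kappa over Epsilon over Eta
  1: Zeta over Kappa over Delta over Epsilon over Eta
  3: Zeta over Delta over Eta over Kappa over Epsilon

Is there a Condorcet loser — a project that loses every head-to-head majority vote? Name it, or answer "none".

Eta

Head-to-head results (17 reviewers):
Delta vs Kappa: 4+3+3 = 10 for Delta, 7 for Kappa — Delta by 10–7.
Delta vs Zeta: Zeta wins 13–4.
Delta vs Eta: Delta, 11–6.
Delta–Epsilon: Delta 14–3.
Kappa vs Zeta: Kappa preferred on 3+3 = 6 ballots; Zeta wins 11–6.
Kappa–Eta: Kappa 14–3.
Kappa vs Epsilon: 13 to 4, Kappa.
Zeta vs Eta: Zeta wins 17–0.
Zeta vs Epsilon: 10 to 7, Zeta.
Eta vs Epsilon: Eta preferred on 3+3 = 6 ballots; Epsilon wins 11–6.
Only Eta has no wins; Eta is the Condorcet loser.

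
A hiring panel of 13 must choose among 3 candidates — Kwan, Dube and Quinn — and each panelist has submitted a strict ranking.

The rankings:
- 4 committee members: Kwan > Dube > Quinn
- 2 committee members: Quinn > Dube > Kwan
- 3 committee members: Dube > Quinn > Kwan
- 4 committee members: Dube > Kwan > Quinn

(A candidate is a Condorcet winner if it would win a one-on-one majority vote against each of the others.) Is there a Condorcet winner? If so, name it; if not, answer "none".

Head-to-head results (13 committee members):
Kwan vs Dube: Kwan preferred on 4 ballots; Dube wins 9–4.
Kwan vs Quinn: 4+4 = 8 for Kwan, 5 for Quinn — Kwan by 8–5.
Dube vs Quinn: 11 to 2, Dube.
Dube beats each of Kwan, Quinn — Dube is the Condorcet winner.

Dube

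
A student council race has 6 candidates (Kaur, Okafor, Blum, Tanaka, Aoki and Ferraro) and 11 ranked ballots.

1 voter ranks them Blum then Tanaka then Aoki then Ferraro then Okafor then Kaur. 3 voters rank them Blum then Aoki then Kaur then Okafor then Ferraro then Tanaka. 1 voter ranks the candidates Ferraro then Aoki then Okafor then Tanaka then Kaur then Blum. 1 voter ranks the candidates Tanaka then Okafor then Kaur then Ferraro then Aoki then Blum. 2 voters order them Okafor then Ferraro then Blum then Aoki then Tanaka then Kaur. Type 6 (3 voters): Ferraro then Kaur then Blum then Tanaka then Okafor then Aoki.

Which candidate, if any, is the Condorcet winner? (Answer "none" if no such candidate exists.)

Head-to-head results (11 voters):
Kaur vs Okafor: Kaur wins 6–5.
Kaur vs Blum: Blum, 6–5.
Kaur–Tanaka: Kaur 6–5.
Kaur vs Aoki: Aoki, 7–4.
Kaur vs Ferraro: Kaur is ranked higher on 3+1 = 4 ballots, Ferraro on 7. Ferraro wins 7–4.
Okafor–Blum: Blum 7–4.
Okafor vs Tanaka: 6 to 5, Okafor.
Okafor vs Aoki: 6 to 5, Okafor.
Okafor vs Ferraro: 6 to 5, Okafor.
Blum vs Tanaka: 1+3+2+3 = 9 for Blum, 2 for Tanaka — Blum by 9–2.
Blum vs Aoki: Blum is ranked higher on 1+3+2+3 = 9 ballots, Aoki on 2. Blum wins 9–2.
Blum vs Ferraro: 1+3 = 4 for Blum, 7 for Ferraro — Ferraro by 7–4.
Tanaka vs Aoki: Aoki wins 6–5.
Tanaka vs Ferraro: 2 to 9, Ferraro.
Aoki vs Ferraro: 4 to 7, Ferraro.
No candidate is unbeaten: Kaur loses to Blum; Okafor loses to Kaur; Blum loses to Ferraro; Tanaka loses to Kaur; Aoki loses to Okafor; Ferraro loses to Okafor. In particular Kaur beats Okafor beats Aoki beats Kaur is a majority cycle — no Condorcet winner exists.

none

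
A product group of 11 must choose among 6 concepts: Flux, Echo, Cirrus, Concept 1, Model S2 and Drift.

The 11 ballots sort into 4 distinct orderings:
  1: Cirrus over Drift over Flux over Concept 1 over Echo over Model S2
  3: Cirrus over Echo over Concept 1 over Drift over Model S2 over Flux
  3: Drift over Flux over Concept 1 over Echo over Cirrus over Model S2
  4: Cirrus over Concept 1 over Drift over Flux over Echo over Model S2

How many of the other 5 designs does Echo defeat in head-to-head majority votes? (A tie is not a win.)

Echo against each rival (11 engineers):
Echo vs Flux: Flux wins 8–3.
Echo vs Cirrus: 3 to 8, Cirrus.
Echo vs Concept 1: 3 for Echo, 8 for Concept 1 — Concept 1 by 8–3.
Echo–Model S2: Echo 11–0.
Echo vs Drift: Echo preferred on 3 ballots; Drift wins 8–3.
Echo beats Model S2; loses to Flux, Cirrus, Concept 1, Drift — 1 pairwise win.

1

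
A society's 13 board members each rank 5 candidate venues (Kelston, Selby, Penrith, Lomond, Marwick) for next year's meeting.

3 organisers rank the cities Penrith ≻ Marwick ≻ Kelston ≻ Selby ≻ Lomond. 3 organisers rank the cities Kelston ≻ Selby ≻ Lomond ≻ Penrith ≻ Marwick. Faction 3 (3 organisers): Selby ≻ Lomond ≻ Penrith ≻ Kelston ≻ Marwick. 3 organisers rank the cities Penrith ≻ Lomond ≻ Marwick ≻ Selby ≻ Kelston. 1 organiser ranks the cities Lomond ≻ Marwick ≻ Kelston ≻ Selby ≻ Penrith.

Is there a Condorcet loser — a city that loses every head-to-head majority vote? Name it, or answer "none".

none

Head-to-head results (13 organisers):
Kelston vs Selby: Kelston preferred on 3+3+1 = 7 ballots; Kelston wins 7–6.
Kelston vs Penrith: 3+1 = 4 for Kelston, 9 for Penrith — Penrith by 9–4.
Kelston vs Lomond: 3+3 = 6 for Kelston, 7 for Lomond — Lomond by 7–6.
Kelston vs Marwick: 3+3 = 6 for Kelston, 7 for Marwick — Marwick by 7–6.
Selby vs Penrith: Selby wins 7–6.
Selby vs Lomond: Selby is ranked higher on 3+3+3 = 9 ballots, Lomond on 4. Selby wins 9–4.
Selby vs Marwick: Selby preferred on 3+3 = 6 ballots; Marwick wins 7–6.
Penrith vs Lomond: Lomond, 7–6.
Penrith vs Marwick: Penrith is ranked higher on 3+3+3+3 = 12 ballots, Marwick on 1. Penrith wins 12–1.
Lomond vs Marwick: Lomond preferred on 3+3+3+1 = 10 ballots; Lomond wins 10–3.
Every city wins at least one matchup (Kelston beats Selby; Selby beats Penrith; Penrith beats Kelston; Lomond beats Kelston; Marwick beats Kelston), so there is no Condorcet loser.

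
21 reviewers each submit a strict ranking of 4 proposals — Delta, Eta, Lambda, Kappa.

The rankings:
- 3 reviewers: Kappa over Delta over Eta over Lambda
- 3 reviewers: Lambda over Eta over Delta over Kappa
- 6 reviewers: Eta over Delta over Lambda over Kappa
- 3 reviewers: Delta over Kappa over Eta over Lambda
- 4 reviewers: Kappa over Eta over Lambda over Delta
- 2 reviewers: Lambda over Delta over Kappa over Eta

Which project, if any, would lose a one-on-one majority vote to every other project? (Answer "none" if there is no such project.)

none

Pairwise majorities:
Delta vs Eta: Delta is ranked higher on 3+3+2 = 8 ballots, Eta on 13. Eta wins 13–8.
Delta vs Lambda: Delta wins 12–9.
Delta–Kappa: Delta 14–7.
Eta vs Lambda: 16 to 5, Eta.
Eta–Kappa: Kappa 12–9.
Lambda vs Kappa: Lambda wins 11–10.
No project is winless: Delta beats Lambda; Eta beats Delta; Lambda beats Kappa; Kappa beats Eta. There is no Condorcet loser.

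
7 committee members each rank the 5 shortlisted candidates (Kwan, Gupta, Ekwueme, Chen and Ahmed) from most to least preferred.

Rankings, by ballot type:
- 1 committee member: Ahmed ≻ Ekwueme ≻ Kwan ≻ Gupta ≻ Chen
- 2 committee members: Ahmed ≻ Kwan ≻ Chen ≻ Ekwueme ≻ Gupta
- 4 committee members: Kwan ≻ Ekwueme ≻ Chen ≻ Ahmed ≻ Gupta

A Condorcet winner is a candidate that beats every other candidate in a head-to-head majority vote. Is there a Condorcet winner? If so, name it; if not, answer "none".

Kwan

Pairwise majorities:
Kwan vs Gupta: 1+2+4 = 7 for Kwan, 0 for Gupta — Kwan by 7–0.
Kwan vs Ekwueme: 6 to 1, Kwan.
Kwan vs Chen: Kwan is ranked higher on 1+2+4 = 7 ballots, Chen on 0. Kwan wins 7–0.
Kwan vs Ahmed: 4 to 3, Kwan.
Gupta vs Ekwueme: 0 to 7, Ekwueme.
Gupta vs Chen: Gupta is ranked higher on 1 ballot, Chen on 6. Chen wins 6–1.
Gupta vs Ahmed: 0 to 7, Ahmed.
Ekwueme vs Chen: Ekwueme preferred on 1+4 = 5 ballots; Ekwueme wins 5–2.
Ekwueme vs Ahmed: Ekwueme preferred on 4 ballots; Ekwueme wins 4–3.
Chen vs Ahmed: Chen preferred on 4 ballots; Chen wins 4–3.
Kwan defeats every rival head-to-head and is the Condorcet winner.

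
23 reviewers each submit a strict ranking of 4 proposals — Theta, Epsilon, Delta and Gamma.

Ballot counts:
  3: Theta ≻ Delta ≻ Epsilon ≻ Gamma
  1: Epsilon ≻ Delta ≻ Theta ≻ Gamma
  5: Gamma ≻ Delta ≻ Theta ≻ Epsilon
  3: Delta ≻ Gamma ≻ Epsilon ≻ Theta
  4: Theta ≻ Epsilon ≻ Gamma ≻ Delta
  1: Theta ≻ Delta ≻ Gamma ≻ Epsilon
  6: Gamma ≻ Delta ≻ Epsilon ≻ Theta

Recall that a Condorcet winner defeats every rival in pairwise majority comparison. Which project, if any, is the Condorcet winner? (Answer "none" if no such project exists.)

Check each pair by majority over 23 ballots:
Theta vs Epsilon: Theta wins 13–10.
Theta vs Delta: Delta wins 15–8.
Theta vs Gamma: Gamma, 14–9.
Epsilon vs Delta: Delta wins 18–5.
Epsilon–Gamma: Gamma 15–8.
Delta vs Gamma: Gamma, 15–8.
Only Gamma has no losses; Gamma is the Condorcet winner.

Gamma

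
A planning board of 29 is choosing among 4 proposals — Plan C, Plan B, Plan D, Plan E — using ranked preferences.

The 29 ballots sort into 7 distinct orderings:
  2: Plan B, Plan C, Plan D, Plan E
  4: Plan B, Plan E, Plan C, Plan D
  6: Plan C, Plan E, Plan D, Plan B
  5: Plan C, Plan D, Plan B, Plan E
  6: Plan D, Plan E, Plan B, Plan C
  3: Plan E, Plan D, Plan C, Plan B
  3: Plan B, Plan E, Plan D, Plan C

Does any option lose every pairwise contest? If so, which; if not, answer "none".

none

Head-to-head results (29 council members):
Plan C–Plan B: Plan B 15–14.
Plan C vs Plan D: Plan C, 17–12.
Plan C–Plan E: Plan E 16–13.
Plan B vs Plan D: Plan D wins 20–9.
Plan B vs Plan E: Plan E wins 15–14.
Plan D vs Plan E: Plan D preferred on 2+5+6 = 13 ballots; Plan E wins 16–13.
No option is winless: Plan C beats Plan D; Plan B beats Plan C; Plan D beats Plan B; Plan E beats Plan C. There is no Condorcet loser.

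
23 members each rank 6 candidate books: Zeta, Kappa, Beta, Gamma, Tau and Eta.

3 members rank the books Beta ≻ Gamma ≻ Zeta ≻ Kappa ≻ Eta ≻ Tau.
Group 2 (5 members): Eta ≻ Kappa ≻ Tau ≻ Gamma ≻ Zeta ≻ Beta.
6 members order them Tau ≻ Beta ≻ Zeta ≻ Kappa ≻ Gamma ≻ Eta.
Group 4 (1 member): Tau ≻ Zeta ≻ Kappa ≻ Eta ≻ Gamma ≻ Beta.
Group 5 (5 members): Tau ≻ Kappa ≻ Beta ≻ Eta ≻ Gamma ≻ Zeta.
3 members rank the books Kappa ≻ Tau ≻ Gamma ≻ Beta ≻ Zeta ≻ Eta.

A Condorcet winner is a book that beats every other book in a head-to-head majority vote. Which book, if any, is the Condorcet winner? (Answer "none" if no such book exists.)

Tau

Head-to-head results (23 members):
Zeta vs Kappa: 3+6+1 = 10 for Zeta, 13 for Kappa — Kappa by 13–10.
Zeta vs Beta: Zeta is ranked higher on 5+1 = 6 ballots, Beta on 17. Beta wins 17–6.
Zeta vs Gamma: 6+1 = 7 for Zeta, 16 for Gamma — Gamma by 16–7.
Zeta vs Tau: 3 for Zeta, 20 for Tau — Tau by 20–3.
Zeta vs Eta: 13 to 10, Zeta.
Kappa vs Beta: 5+1+5+3 = 14 for Kappa, 9 for Beta — Kappa by 14–9.
Kappa vs Gamma: Kappa is ranked higher on 5+6+1+5+3 = 20 ballots, Gamma on 3. Kappa wins 20–3.
Kappa vs Tau: Kappa preferred on 3+5+3 = 11 ballots; Tau wins 12–11.
Kappa vs Eta: Kappa is ranked higher on 3+6+1+5+3 = 18 ballots, Eta on 5. Kappa wins 18–5.
Beta vs Gamma: Beta preferred on 3+6+5 = 14 ballots; Beta wins 14–9.
Beta vs Tau: Beta preferred on 3 ballots; Tau wins 20–3.
Beta vs Eta: 3+6+5+3 = 17 for Beta, 6 for Eta — Beta by 17–6.
Gamma vs Tau: 3 to 20, Tau.
Gamma vs Eta: Gamma preferred on 3+6+3 = 12 ballots; Gamma wins 12–11.
Tau vs Eta: 6+1+5+3 = 15 for Tau, 8 for Eta — Tau by 15–8.
Tau beats each of Zeta, Kappa, Beta, Gamma, Eta — Tau is the Condorcet winner.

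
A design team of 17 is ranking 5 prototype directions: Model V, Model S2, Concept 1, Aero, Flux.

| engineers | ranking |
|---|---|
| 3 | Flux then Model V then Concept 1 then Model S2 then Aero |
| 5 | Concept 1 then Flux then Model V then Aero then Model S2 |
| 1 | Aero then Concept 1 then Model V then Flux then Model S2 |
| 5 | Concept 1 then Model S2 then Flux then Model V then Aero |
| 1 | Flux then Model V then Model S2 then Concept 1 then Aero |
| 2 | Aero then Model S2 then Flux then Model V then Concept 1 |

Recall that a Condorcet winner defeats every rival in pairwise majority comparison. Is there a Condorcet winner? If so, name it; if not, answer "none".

Check each pair by majority over 17 ballots:
Model V–Model S2: Model V 10–7.
Model V vs Concept 1: Concept 1 wins 11–6.
Model V vs Aero: Model V wins 14–3.
Model V vs Flux: Flux, 16–1.
Model S2 vs Concept 1: Model S2 preferred on 1+2 = 3 ballots; Concept 1 wins 14–3.
Model S2–Aero: Model S2 9–8.
Model S2–Flux: Flux 10–7.
Concept 1 vs Aero: Concept 1, 14–3.
Concept 1–Flux: Concept 1 11–6.
Aero vs Flux: 1+2 = 3 for Aero, 14 for Flux — Flux by 14–3.
Concept 1 wins every pairwise contest, so Concept 1 is the Condorcet winner.

Concept 1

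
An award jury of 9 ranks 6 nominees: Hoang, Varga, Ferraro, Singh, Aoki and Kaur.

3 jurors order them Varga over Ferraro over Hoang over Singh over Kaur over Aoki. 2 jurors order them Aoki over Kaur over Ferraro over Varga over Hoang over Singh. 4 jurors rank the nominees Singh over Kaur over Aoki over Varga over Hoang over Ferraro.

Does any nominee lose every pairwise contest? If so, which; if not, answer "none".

Head-to-head results (9 jurors):
Hoang vs Varga: Varga wins 9–0.
Hoang vs Ferraro: Hoang preferred on 4 ballots; Ferraro wins 5–4.
Hoang vs Singh: Hoang, 5–4.
Hoang vs Aoki: 3 for Hoang, 6 for Aoki — Aoki by 6–3.
Hoang vs Kaur: Kaur wins 6–3.
Varga vs Ferraro: Varga wins 7–2.
Varga vs Singh: Varga is ranked higher on 3+2 = 5 ballots, Singh on 4. Varga wins 5–4.
Varga vs Aoki: Varga is ranked higher on 3 ballots, Aoki on 6. Aoki wins 6–3.
Varga vs Kaur: Varga is ranked higher on 3 ballots, Kaur on 6. Kaur wins 6–3.
Ferraro vs Singh: 5 to 4, Ferraro.
Ferraro vs Aoki: Ferraro is ranked higher on 3 ballots, Aoki on 6. Aoki wins 6–3.
Ferraro vs Kaur: Ferraro preferred on 3 ballots; Kaur wins 6–3.
Singh–Aoki: Singh 7–2.
Singh vs Kaur: Singh preferred on 3+4 = 7 ballots; Singh wins 7–2.
Aoki vs Kaur: Aoki preferred on 2 ballots; Kaur wins 7–2.
No nominee is winless: Hoang beats Singh; Varga beats Hoang; Ferraro beats Hoang; Singh beats Aoki; Aoki beats Hoang; Kaur beats Hoang. There is no Condorcet loser.

none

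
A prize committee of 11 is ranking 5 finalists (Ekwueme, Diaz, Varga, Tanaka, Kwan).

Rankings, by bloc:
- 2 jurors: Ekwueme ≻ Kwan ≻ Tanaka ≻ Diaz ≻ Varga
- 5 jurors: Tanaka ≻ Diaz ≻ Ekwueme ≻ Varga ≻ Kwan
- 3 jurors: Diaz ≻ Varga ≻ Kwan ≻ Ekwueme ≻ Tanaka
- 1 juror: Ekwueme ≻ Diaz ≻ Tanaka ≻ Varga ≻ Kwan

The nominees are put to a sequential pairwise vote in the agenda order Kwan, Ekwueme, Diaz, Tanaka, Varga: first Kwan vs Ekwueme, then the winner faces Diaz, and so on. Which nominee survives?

Tanaka

Round 1: Kwan vs Ekwueme — 3–8, Ekwueme advances.
Round 2: Ekwueme vs Diaz — 3–8, Diaz advances.
Round 3: Diaz vs Tanaka — 4–7, Tanaka advances.
Round 4: Tanaka vs Varga — 8–3, Tanaka advances.
The agenda winner is Tanaka.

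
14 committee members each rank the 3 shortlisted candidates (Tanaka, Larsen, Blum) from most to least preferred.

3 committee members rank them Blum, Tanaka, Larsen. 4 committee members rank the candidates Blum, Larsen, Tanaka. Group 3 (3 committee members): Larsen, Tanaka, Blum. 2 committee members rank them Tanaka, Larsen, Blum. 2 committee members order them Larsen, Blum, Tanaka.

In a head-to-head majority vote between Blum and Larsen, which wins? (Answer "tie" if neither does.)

tie

Ballots ranking Blum above Larsen: 3 + 4 = 7.
Ballots ranking Larsen above Blum: 14 − 7 = 7.
7–7: the pair ties.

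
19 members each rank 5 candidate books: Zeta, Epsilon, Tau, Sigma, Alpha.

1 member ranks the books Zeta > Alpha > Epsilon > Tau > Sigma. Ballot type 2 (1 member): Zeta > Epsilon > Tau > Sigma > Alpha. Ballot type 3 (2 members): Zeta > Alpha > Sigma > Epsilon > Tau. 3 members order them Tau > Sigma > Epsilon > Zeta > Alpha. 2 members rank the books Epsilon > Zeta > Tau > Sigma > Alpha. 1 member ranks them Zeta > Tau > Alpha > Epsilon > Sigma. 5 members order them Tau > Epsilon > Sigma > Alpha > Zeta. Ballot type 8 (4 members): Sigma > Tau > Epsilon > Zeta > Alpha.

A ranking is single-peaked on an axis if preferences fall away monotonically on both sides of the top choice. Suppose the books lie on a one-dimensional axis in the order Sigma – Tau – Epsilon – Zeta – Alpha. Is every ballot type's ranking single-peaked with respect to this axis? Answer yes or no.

no

Axis positions: Sigma=1, Tau=2, Epsilon=3, Zeta=4, Alpha=5.
Ballot type 1 (peak Zeta at position 4): ranking walks positions 4-5-3-2-1, expanding outward from the peak — single-peaked.
Ballot type 2 (peak Zeta at position 4): ranking walks positions 4-3-2-1-5, expanding outward from the peak — single-peaked.
Ballot type 3: ranking walks positions 4-5-1-3-2; Sigma is ranked above Epsilon even though Epsilon lies between Sigma and the peak Zeta on the axis — preferences dip and rise again. Not single-peaked.
Ballot type 4 (peak Tau at position 2): ranking walks positions 2-1-3-4-5, expanding outward from the peak — single-peaked.
Ballot type 5 (peak Epsilon at position 3): ranking walks positions 3-4-2-1-5, expanding outward from the peak — single-peaked.
Ballot type 6: ranking walks positions 4-2-5-3-1; Tau is ranked above Epsilon even though Epsilon lies between Tau and the peak Zeta on the axis — preferences dip and rise again. Not single-peaked.
Ballot type 7: ranking walks positions 2-3-1-5-4; Alpha is ranked above Zeta even though Zeta lies between Alpha and the peak Tau on the axis — preferences dip and rise again. Not single-peaked.
Ballot type 8 (peak Sigma at position 1): ranking walks positions 1-2-3-4-5, expanding outward from the peak — single-peaked.
Ballot type 3 violates single-peakedness, so the profile is not single-peaked on this axis.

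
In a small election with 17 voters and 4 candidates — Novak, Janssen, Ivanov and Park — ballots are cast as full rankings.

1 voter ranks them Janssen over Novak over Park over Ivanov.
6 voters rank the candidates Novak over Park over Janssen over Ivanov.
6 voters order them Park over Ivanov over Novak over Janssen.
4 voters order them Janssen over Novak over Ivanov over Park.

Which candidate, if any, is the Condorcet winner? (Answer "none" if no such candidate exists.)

Novak

Check each pair by majority over 17 ballots:
Novak vs Janssen: Novak, 12–5.
Novak–Ivanov: Novak 11–6.
Novak vs Park: Novak wins 11–6.
Janssen–Ivanov: Janssen 11–6.
Janssen vs Park: Park, 12–5.
Ivanov vs Park: Park, 13–4.
Novak wins every pairwise contest, so Novak is the Condorcet winner.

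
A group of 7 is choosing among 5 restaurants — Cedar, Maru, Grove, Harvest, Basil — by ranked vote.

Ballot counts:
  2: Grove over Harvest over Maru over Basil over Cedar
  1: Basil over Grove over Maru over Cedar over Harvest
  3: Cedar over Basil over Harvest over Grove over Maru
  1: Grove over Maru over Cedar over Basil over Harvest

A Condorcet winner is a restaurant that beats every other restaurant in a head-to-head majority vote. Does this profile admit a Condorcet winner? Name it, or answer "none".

Pairwise majorities:
Cedar vs Maru: Maru wins 4–3.
Cedar vs Grove: Grove, 4–3.
Cedar vs Harvest: Cedar, 5–2.
Cedar vs Basil: Cedar wins 4–3.
Maru vs Grove: Grove, 7–0.
Maru vs Harvest: Harvest, 5–2.
Maru–Basil: Basil 4–3.
Grove vs Harvest: Grove wins 4–3.
Grove–Basil: Basil 4–3.
Harvest–Basil: Basil 5–2.
Every restaurant loses at least once (Cedar loses to Maru; Maru loses to Grove; Grove loses to Basil; Harvest loses to Cedar; Basil loses to Cedar). The majority relation contains the cycle Cedar beats Harvest beats Maru beats Cedar, so there is no Condorcet winner.

none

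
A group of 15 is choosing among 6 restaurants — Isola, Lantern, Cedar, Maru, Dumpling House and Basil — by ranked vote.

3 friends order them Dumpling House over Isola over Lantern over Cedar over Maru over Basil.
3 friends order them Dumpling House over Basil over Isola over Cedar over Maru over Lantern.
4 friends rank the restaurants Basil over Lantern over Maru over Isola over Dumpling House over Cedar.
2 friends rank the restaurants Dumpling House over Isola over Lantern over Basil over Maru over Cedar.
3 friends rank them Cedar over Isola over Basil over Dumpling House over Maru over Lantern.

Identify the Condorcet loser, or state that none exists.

Maru

Head-to-head results (15 friends):
Isola vs Lantern: 11 to 4, Isola.
Isola vs Cedar: Isola, 12–3.
Isola vs Maru: Isola is ranked higher on 3+3+2+3 = 11 ballots, Maru on 4. Isola wins 11–4.
Isola vs Dumpling House: 4+3 = 7 for Isola, 8 for Dumpling House — Dumpling House by 8–7.
Isola vs Basil: 8 to 7, Isola.
Lantern–Cedar: Lantern 9–6.
Lantern vs Maru: Lantern wins 9–6.
Lantern vs Dumpling House: Dumpling House, 11–4.
Lantern–Basil: Basil 10–5.
Cedar vs Maru: Cedar is ranked higher on 3+3+3 = 9 ballots, Maru on 6. Cedar wins 9–6.
Cedar–Dumpling House: Dumpling House 12–3.
Cedar–Basil: Basil 9–6.
Maru vs Dumpling House: 4 to 11, Dumpling House.
Maru vs Basil: Basil wins 12–3.
Dumpling House vs Basil: Dumpling House, 8–7.
Maru is beaten in every head-to-head and is the Condorcet loser.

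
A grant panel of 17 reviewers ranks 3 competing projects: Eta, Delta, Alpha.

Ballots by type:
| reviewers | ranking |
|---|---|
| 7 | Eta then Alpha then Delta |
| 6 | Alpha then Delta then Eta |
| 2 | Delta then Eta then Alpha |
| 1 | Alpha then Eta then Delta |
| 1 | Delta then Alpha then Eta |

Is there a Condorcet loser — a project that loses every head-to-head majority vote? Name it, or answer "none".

none

Head-to-head results (17 reviewers):
Eta vs Delta: Delta, 9–8.
Eta vs Alpha: Eta preferred on 7+2 = 9 ballots; Eta wins 9–8.
Delta vs Alpha: Alpha, 14–3.
Every project wins at least one matchup (Eta beats Alpha; Delta beats Eta; Alpha beats Delta), so there is no Condorcet loser.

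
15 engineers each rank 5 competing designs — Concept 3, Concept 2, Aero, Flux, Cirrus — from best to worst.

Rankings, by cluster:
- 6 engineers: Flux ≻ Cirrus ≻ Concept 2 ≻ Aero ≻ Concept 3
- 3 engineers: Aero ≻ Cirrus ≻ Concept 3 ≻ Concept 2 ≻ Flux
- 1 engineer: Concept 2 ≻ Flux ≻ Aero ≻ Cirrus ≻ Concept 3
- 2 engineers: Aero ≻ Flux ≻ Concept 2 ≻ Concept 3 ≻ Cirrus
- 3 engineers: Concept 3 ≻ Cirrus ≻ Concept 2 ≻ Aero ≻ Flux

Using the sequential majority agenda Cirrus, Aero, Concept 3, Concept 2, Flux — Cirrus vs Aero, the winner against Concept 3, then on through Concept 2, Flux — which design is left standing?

Round 1: Cirrus vs Aero — 9–6, Cirrus advances.
Round 2: Cirrus vs Concept 3 — 10–5, Cirrus advances.
Round 3: Cirrus vs Concept 2 — 12–3, Cirrus advances.
Round 4: Cirrus vs Flux — 6–9, Flux advances.
Flux survives the agenda.

Flux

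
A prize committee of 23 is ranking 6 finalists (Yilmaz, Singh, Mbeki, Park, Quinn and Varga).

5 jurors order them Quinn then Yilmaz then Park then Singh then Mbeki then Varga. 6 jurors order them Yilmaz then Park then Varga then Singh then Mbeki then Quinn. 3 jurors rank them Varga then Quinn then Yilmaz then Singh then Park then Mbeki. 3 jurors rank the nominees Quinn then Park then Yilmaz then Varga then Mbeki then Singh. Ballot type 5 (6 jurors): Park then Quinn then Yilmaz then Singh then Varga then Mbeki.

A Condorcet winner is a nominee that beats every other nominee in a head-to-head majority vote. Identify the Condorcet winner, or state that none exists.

none

Check each pair by majority over 23 ballots:
Yilmaz vs Singh: Yilmaz wins 23–0.
Yilmaz–Mbeki: Yilmaz 23–0.
Yilmaz vs Park: Yilmaz preferred on 5+6+3 = 14 ballots; Yilmaz wins 14–9.
Yilmaz vs Quinn: Quinn wins 17–6.
Yilmaz vs Varga: 5+6+3+6 = 20 for Yilmaz, 3 for Varga — Yilmaz by 20–3.
Singh–Mbeki: Singh 20–3.
Singh vs Park: Park, 20–3.
Singh–Quinn: Quinn 17–6.
Singh vs Varga: Varga wins 12–11.
Mbeki vs Park: Park, 23–0.
Mbeki–Quinn: Quinn 17–6.
Mbeki–Varga: Varga 18–5.
Park vs Quinn: 12 to 11, Park.
Park–Varga: Park 20–3.
Quinn vs Varga: 14 to 9, Quinn.
Every nominee loses at least once (Yilmaz loses to Quinn; Singh loses to Yilmaz; Mbeki loses to Yilmaz; Park loses to Yilmaz; Quinn loses to Park; Varga loses to Yilmaz). The majority relation contains the cycle Yilmaz > Park > Quinn > Yilmaz, so there is no Condorcet winner.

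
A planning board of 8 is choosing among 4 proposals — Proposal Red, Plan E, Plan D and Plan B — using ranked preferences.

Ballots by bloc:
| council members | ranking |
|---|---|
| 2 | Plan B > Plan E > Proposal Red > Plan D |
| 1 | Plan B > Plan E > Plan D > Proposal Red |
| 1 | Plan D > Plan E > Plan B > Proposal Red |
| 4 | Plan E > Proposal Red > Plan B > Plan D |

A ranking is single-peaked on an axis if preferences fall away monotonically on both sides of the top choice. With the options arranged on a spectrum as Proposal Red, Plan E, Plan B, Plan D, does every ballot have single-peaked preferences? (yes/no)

Axis positions: Proposal Red=1, Plan E=2, Plan B=3, Plan D=4.
Bloc 1 (peak Plan B at position 3): ranking walks positions 3-2-1-4, expanding outward from the peak — single-peaked.
Bloc 2 (peak Plan B at position 3): ranking walks positions 3-2-4-1, expanding outward from the peak — single-peaked.
Bloc 3: ranking walks positions 4-2-3-1; Plan E is ranked above Plan B even though Plan B lies between Plan E and the peak Plan D on the axis — preferences dip and rise again. Not single-peaked.
Bloc 4 (peak Plan E at position 2): ranking walks positions 2-1-3-4, expanding outward from the peak — single-peaked.
Bloc 3 violates single-peakedness, so the profile is not single-peaked on this axis.

no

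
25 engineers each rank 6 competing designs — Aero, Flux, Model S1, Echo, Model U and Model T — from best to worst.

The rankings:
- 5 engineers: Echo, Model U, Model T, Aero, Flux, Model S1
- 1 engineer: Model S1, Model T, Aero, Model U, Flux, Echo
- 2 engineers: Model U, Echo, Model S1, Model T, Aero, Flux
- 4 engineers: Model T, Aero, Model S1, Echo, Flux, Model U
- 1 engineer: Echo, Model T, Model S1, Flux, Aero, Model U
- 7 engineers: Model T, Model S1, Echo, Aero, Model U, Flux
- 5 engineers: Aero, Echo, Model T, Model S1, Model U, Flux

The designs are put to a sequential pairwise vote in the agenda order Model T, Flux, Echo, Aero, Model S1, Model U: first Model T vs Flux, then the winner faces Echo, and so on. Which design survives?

Round 1: Model T vs Flux — 25–0, Model T advances.
Round 2: Model T vs Echo — 12–13, Echo advances.
Round 3: Echo vs Aero — 15–10, Echo advances.
Round 4: Echo vs Model S1 — 13–12, Echo advances.
Round 5: Echo vs Model U — 22–3, Echo advances.
The agenda winner is Echo.

Echo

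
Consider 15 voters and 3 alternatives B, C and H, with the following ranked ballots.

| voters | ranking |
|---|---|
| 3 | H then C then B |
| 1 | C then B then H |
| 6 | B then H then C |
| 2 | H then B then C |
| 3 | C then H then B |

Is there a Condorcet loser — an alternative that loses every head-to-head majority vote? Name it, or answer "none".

C

Head-to-head results (15 voters):
B vs C: B wins 8–7.
B vs H: B is ranked higher on 1+6 = 7 ballots, H on 8. H wins 8–7.
C vs H: H wins 11–4.
C is beaten in every head-to-head and is the Condorcet loser.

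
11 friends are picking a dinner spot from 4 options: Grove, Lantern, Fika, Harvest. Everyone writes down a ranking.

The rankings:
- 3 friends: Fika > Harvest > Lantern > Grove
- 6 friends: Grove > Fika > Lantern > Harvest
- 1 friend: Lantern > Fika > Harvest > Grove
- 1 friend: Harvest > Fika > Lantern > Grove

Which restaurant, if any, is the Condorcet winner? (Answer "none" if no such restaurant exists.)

Grove

Check each pair by majority over 11 ballots:
Grove vs Lantern: Grove wins 6–5.
Grove vs Fika: Grove, 6–5.
Grove vs Harvest: Grove, 6–5.
Lantern vs Fika: Fika wins 10–1.
Lantern–Harvest: Lantern 7–4.
Fika–Harvest: Fika 10–1.
Only Grove has no losses; Grove is the Condorcet winner.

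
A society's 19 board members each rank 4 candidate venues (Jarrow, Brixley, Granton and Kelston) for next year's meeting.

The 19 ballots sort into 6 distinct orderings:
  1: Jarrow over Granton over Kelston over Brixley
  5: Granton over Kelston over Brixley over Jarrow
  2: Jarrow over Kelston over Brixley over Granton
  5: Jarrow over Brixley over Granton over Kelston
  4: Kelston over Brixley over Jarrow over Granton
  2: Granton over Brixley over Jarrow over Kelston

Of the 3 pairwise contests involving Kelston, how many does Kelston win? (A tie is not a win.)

1

Kelston against each rival (19 organisers):
Kelston–Jarrow: Jarrow 10–9.
Kelston vs Brixley: 1+5+2+4 = 12 for Kelston, 7 for Brixley — Kelston by 12–7.
Kelston vs Granton: Kelston preferred on 2+4 = 6 ballots; Granton wins 13–6.
Kelston beats Brixley; loses to Jarrow, Granton — 1 pairwise win.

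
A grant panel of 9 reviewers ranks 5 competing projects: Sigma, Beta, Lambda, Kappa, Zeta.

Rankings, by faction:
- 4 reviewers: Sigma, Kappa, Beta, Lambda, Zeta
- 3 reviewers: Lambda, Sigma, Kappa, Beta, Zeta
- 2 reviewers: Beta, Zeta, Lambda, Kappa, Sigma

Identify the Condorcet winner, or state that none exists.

none

Pairwise majorities:
Sigma vs Beta: Sigma wins 7–2.
Sigma vs Lambda: Lambda wins 5–4.
Sigma vs Kappa: Sigma wins 7–2.
Sigma vs Zeta: Sigma wins 7–2.
Beta–Lambda: Beta 6–3.
Beta vs Kappa: Kappa wins 7–2.
Beta vs Zeta: Beta wins 9–0.
Lambda vs Kappa: Lambda wins 5–4.
Lambda vs Zeta: Lambda wins 7–2.
Kappa–Zeta: Kappa 7–2.
No project is unbeaten: Sigma loses to Lambda; Beta loses to Sigma; Lambda loses to Beta; Kappa loses to Sigma; Zeta loses to Sigma. In particular Sigma → Beta → Lambda → Sigma is a majority cycle — no Condorcet winner exists.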